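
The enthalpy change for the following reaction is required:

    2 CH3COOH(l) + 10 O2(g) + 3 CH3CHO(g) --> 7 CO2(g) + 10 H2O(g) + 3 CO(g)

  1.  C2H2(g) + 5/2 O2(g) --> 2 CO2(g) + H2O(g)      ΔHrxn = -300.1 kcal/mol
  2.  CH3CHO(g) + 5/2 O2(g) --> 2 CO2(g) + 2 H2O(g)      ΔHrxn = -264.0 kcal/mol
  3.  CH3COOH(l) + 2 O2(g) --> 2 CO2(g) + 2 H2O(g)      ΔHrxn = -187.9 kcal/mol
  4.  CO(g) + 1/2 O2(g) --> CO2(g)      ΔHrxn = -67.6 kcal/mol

ΔHrxn = -965.0 kcal/mol

eq. 1: not needed.
eq. 2 × 3: (3)·(-264.0) = -792.0 kcal/mol
eq. 3 × 2: (2)·(-187.9) = -375.8 kcal/mol
eq. 4 reversed and × 3: (-3)·(-67.6) = +202.8 kcal/mol
Combining the equations, ΔHrxn = (3)·(-264.0) + (2)·(-187.9) + (-3)·(-67.6) = -965.0 kcal/mol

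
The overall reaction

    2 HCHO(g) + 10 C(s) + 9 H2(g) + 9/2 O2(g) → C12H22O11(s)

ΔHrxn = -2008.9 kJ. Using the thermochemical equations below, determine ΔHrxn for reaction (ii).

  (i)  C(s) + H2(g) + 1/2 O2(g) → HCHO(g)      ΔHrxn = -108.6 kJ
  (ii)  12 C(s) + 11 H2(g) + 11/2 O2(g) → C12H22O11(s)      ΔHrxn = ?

ΔHrxn = -2226.1 kJ

(i) reversed and × 2 (reverse to put HCHO(g) on the reactant side; ×2 to match 2 HCHO(g) in the target): (-2)·(-108.6) = +217.2 kJ
(ii) as written (C12H22O11(s) already on the product side): contributes x
-2008.9 = (+217.2) + x
x = (-2008.9 − (+217.2)) / (1) = -2226.1 kJ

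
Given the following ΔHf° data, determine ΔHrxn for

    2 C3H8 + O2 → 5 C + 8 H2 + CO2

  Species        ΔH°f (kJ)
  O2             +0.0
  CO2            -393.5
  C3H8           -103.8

ΔHrxn = -185.9 kJ

ΔH°rxn = Σ nΔHf°(products) − Σ nΔHf°(reactants).
Products: 5·(+0.0) + 8·(+0.0) + 1·(-393.5) = -393.5
Reactants: 2·(-103.8) + 1·(+0.0) = -207.6
ΔHrxn = (-393.5) − (-207.6) = -185.9 kJ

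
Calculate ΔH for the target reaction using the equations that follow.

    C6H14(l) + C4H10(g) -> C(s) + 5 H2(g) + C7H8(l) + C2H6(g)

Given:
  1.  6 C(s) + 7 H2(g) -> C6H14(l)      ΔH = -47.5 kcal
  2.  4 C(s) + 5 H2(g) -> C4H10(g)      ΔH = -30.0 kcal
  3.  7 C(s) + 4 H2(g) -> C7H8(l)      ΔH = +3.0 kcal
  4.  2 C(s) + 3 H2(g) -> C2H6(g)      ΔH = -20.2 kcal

eq. 1 reversed: +47.5 kcal
eq. 2 reversed: +30.0 kcal
eq. 3 as written: +3.0 kcal
eq. 4 as written: -20.2 kcal
ΔH = (+47.5) + (+30.0) + (+3.0) + (-20.2) = 60.3 kcal

ΔH = 60.3 kcal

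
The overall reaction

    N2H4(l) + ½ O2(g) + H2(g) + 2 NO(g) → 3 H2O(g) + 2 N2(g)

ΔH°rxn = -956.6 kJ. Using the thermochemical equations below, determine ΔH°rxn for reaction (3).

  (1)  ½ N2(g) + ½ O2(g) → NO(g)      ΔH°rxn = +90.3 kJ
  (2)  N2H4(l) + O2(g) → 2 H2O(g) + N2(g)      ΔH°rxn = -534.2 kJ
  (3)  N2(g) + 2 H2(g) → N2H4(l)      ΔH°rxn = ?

ΔH°rxn = 50.6 kJ

(1) reversed and × 2 (reverse to put NO(g) on the reactant side; scale by 2 for the 2 NO(g)): (-2)·(+90.3) = -180.6 kJ
(2) × 3/2 (×3/2 to match 3 H2O(g) in the target): (3/2)·(-534.2) = -801.3 kJ
(3) × 1/2 (×1/2 to match 1 H2(g) in the target): contributes 1/2·x
-956.6 = (-180.6) + (-801.3) + 1/2·x
x = (-956.6 − (-981.9)) / (1/2) = 50.6 kJ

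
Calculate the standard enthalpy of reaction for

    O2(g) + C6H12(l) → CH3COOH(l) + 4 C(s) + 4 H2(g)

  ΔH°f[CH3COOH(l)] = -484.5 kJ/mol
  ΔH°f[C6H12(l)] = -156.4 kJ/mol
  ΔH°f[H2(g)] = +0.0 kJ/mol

ΔH°rxn = Σ nΔHf°(products) − Σ nΔHf°(reactants).
Products: 1·(-484.5) + 4·(+0.0) + 4·(+0.0) = -484.5
Reactants: 1·(+0.0) + 1·(-156.4) = -156.4
ΔH_rxn = (-484.5) − (-156.4) = -328.1 kJ/mol

ΔH_rxn = -328.1 kJ/mol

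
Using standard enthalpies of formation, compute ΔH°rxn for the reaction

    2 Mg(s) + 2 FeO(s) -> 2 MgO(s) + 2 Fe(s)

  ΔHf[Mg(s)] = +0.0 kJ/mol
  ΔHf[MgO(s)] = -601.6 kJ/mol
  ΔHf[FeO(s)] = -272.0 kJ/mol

ΔH°rxn = Σ nΔHf°(products) − Σ nΔHf°(reactants).
Products: 2·(-601.6) + 2·(+0.0) = -1203.2
Reactants: 2·(+0.0) + 2·(-272.0) = -544.0
ΔH°rxn = (-1203.2) − (-544.0) = -659.2 kJ/mol

ΔH°rxn = -659.2 kJ/mol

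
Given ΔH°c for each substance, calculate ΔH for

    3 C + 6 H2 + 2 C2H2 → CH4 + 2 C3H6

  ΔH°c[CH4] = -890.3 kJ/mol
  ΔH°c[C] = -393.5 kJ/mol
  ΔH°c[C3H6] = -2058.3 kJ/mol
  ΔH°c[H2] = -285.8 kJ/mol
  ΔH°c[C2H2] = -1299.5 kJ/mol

ΔH = -487.4 kJ/mol

Using ΔH = Σ nΔHc°(reactants) − Σ nΔHc°(products):
= [3·(-393.5) + 6·(-285.8) + 2·(-1299.5)] − [1·(-890.3) + 2·(-2058.3)]
= -487.4 kJ/mol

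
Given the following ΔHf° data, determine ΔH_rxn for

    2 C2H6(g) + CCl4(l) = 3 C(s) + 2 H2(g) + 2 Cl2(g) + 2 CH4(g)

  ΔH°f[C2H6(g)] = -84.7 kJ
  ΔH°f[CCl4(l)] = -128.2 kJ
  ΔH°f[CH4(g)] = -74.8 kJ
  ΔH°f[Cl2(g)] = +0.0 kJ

Products: 3·(+0.0) + 2·(+0.0) + 2·(+0.0) + 2·(-74.8) = -149.6
Reactants: 2·(-84.7) + 1·(-128.2) = -297.6
ΔH_rxn = (-149.6) − (-297.6) = 148.0 kJ

ΔH_rxn = 148.0 kJ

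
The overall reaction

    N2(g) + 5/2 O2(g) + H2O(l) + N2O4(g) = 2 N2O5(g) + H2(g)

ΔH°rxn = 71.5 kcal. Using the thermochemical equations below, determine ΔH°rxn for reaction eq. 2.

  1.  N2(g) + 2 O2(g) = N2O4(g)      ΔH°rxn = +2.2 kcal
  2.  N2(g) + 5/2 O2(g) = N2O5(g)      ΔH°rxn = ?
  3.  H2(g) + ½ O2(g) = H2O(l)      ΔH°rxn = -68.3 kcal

ΔH°rxn = 2.7 kcal

eq. 1 reversed: -2.2 kcal
eq. 2 × 2: contributes 2·x
eq. 3 reversed: +68.3 kcal
+71.5 = (-2.2) + (+68.3) + 2·x
x = (+71.5 − (+66.1)) / (2) = 2.7 kcal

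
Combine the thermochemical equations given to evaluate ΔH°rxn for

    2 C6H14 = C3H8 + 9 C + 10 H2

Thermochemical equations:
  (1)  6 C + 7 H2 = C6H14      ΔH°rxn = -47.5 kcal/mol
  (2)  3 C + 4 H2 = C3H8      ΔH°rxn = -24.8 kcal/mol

(1) reversed and × 2 (C6H14 must end up as a reactant; ×2 to match 2 C6H14 in the target): (-2)·(-47.5) = +95.0 kcal/mol
(2) as written (C3H8 already on the product side): -24.8 kcal/mol
Summing the manipulated equations, ΔH°rxn = (-2)·(-47.5) + (1)·(-24.8) = 70.2 kcal/mol

ΔH°rxn = 70.2 kcal/mol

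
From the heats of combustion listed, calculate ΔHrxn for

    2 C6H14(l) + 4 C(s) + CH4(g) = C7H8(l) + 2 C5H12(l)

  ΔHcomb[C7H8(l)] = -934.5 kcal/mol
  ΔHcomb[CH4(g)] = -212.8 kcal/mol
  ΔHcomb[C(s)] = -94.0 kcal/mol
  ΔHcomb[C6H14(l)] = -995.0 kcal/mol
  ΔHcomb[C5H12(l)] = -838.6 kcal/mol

With combustion enthalpies, reactants minus products:
= [2·(-995.0) + 4·(-94.0) + 1·(-212.8)] − [1·(-934.5) + 2·(-838.6)]
= 32.9 kcal/mol

ΔHrxn = 32.9 kcal/mol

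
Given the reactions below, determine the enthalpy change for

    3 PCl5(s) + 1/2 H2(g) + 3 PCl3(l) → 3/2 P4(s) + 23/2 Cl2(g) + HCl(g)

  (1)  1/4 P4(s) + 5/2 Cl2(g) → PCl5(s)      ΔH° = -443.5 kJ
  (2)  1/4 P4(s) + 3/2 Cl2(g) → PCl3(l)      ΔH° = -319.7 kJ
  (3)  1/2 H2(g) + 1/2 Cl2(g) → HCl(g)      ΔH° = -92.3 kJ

(1) reversed and × 3 (PCl5(s) must end up as a reactant; scale by 3 for the 3 PCl5(s)): (-3)·(-443.5) = +1330.5 kJ
(2) reversed and × 3 (PCl3(l) must end up as a reactant; ×3 to match 3 PCl3(l) in the target): (-3)·(-319.7) = +959.1 kJ
(3) as written (HCl(g) already on the product side): -92.3 kJ
ΔH° = (-3)·(-443.5) + (-3)·(-319.7) + (1)·(-92.3) = 2197.3 kJ

ΔH° = 2197.3 kJ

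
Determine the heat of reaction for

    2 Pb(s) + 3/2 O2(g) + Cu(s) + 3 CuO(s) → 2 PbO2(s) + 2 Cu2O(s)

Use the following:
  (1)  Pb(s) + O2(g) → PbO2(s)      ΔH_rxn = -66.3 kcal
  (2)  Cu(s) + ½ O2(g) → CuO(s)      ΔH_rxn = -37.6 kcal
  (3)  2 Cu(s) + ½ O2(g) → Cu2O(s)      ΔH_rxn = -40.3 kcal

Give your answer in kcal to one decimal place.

ΔH_rxn = -100.4 kcal

(1) × 2 (scale by 2 for the 2 PbO2(s)): (2)·(-66.3) = -132.6 kcal
(2) reversed and × 3 (reverse to put CuO(s) on the reactant side; ×3 to match 3 CuO(s) in the target): (-3)·(-37.6) = +112.8 kcal
(3) × 2 (×2 to match 2 Cu2O(s) in the target): (2)·(-40.3) = -80.6 kcal
ΔH_rxn = (2)·(-66.3) + (-3)·(-37.6) + (2)·(-40.3) = -100.4 kcal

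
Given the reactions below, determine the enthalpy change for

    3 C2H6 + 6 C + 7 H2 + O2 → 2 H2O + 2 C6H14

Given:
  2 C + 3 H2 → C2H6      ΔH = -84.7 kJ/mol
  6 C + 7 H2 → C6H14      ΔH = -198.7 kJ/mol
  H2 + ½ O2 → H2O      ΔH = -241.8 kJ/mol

equation 1 reversed and × 3 (reverse to put C2H6 on the reactant side; ×3 to match 3 C2H6 in the target): (-3)·(-84.7) = +254.1 kJ/mol
equation 2 × 2 (scale by 2 for the 2 C6H14): (2)·(-198.7) = -397.4 kJ/mol
equation 3 × 2 (scale by 2 for the 2 H2O): (2)·(-241.8) = -483.6 kJ/mol
ΔH = (-3)·(-84.7) + (2)·(-198.7) + (2)·(-241.8) = -626.9 kJ/mol

ΔH = -626.9 kJ/mol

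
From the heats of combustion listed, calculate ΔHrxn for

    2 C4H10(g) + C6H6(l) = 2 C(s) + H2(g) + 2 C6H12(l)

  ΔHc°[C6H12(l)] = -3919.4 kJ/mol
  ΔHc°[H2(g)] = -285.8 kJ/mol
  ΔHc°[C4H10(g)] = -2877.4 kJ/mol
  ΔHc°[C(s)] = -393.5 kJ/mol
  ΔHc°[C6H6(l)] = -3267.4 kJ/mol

ΔHrxn = -110.6 kJ/mol

With combustion enthalpies, reactants minus products:
= [2·(-2877.4) + 1·(-3267.4)] − [2·(-393.5) + 1·(-285.8) + 2·(-3919.4)]
= -110.6 kJ/mol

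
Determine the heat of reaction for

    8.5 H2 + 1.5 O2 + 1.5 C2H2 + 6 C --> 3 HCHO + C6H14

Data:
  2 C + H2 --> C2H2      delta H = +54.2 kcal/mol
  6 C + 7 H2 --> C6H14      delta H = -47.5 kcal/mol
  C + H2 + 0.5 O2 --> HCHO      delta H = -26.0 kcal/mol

equation 1 reversed and × 3/2 (reverse to put C2H2 on the reactant side; scale by 3/2 for the 3/2 C2H2): (-3/2)·(+54.2) = -81.3 kcal/mol
equation 2 as written (C6H14 already on the product side): -47.5 kcal/mol
equation 3 × 3 (×3 to match 3 HCHO in the target): (3)·(-26.0) = -78.0 kcal/mol
Combining the equations, delta H = (-3/2)·(+54.2) + (1)·(-47.5) + (3)·(-26.0) = -206.8 kcal/mol

delta H = -206.8 kcal/mol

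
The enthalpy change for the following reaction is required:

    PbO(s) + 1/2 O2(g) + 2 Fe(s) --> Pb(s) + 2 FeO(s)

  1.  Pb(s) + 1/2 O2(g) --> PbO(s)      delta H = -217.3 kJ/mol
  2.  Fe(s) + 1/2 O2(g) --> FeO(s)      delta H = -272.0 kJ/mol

delta H = -326.7 kJ/mol

eq. 1 reversed (reverse to put PbO(s) on the reactant side): +217.3 kJ/mol
eq. 2 × 2 (×2 to match 2 FeO(s) in the target): (2)·(-272.0) = -544.0 kJ/mol
Summing the manipulated equations, delta H = (+217.3) + (-544.0) = -326.7 kJ/mol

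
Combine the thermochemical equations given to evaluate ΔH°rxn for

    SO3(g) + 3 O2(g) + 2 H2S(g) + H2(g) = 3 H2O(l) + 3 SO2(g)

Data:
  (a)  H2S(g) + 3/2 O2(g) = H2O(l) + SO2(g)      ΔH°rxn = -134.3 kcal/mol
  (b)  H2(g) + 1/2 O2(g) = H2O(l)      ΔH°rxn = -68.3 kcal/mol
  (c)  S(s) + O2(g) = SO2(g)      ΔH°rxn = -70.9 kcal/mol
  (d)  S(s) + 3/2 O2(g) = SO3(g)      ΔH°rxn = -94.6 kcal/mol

(a) × 2: (2)·(-134.3) = -268.6 kcal/mol
(b) as written: -68.3 kcal/mol
(c) as written: -70.9 kcal/mol
(d) reversed: +94.6 kcal/mol
ΔH°rxn = (2)·(-134.3) + (1)·(-68.3) + (1)·(-70.9) + (-1)·(-94.6) = -313.2 kcal/mol

ΔH°rxn = -313.2 kcal/mol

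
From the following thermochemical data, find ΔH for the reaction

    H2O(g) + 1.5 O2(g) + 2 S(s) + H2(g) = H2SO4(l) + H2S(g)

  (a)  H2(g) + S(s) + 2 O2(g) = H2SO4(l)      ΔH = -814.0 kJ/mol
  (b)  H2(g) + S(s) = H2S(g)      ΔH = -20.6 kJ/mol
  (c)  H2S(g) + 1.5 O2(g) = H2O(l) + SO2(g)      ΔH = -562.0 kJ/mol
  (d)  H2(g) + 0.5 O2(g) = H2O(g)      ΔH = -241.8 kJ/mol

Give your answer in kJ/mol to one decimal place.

(a) as written (H2SO4(l) already on the product side): -814.0 kJ/mol
(b) as written: -20.6 kJ/mol
(c): not needed (H2O(l) appears nowhere else).
(d) reversed (reverse to put H2O(g) on the reactant side): +241.8 kJ/mol
ΔH = (1)·(-814.0) + (1)·(-20.6) + (-1)·(-241.8) = -592.8 kJ/mol

ΔH = -592.8 kJ/mol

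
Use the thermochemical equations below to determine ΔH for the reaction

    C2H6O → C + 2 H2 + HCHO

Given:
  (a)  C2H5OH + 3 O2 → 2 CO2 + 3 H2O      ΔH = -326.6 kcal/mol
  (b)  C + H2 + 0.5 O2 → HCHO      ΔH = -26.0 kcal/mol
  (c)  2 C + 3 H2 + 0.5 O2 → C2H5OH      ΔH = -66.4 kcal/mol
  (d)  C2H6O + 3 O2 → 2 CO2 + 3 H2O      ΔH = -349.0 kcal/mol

ΔH = 18.0 kcal/mol

(a) reversed: +326.6 kcal/mol
(b) as written: -26.0 kcal/mol
(c) reversed: +66.4 kcal/mol
(d) as written: -349.0 kcal/mol
By Hess's law, ΔH = (+326.6) + (-26.0) + (+66.4) + (-349.0) = 18.0 kcal/mol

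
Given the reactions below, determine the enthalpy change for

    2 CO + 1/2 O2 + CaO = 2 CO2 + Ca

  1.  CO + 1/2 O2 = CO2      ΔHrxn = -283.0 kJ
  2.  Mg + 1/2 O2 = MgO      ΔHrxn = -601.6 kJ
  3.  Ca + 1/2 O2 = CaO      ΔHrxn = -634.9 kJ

ΔHrxn = 68.9 kJ

eq. 1 × 2: (2)·(-283.0) = -566.0 kJ
eq. 2: not needed.
eq. 3 reversed: +634.9 kJ
Summing the manipulated equations, ΔHrxn = (-566.0) + (+634.9) = 68.9 kJ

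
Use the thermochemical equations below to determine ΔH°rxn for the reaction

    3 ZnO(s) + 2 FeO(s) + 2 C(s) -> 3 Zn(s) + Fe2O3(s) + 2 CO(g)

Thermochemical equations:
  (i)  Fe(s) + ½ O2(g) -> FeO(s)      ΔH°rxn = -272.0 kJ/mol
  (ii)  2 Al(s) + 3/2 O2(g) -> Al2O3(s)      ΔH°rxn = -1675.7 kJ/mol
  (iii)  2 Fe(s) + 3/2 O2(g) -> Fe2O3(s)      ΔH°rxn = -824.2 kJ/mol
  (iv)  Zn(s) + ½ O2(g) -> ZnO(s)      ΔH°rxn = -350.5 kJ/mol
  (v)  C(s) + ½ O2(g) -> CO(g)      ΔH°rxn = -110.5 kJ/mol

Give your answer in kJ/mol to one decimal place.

ΔH°rxn = 550.3 kJ/mol

(i) reversed and × 2: (-2)·(-272.0) = +544.0 kJ/mol
(ii): not needed.
(iii) as written: -824.2 kJ/mol
(iv) reversed and × 3: (-3)·(-350.5) = +1051.5 kJ/mol
(v) × 2: (2)·(-110.5) = -221.0 kJ/mol
ΔH°rxn = (-2)·(-272.0) + (1)·(-824.2) + (-3)·(-350.5) + (2)·(-110.5) = 550.3 kJ/mol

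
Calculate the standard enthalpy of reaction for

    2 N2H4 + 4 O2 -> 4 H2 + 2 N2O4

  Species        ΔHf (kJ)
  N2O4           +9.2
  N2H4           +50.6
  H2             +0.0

Products: 4·(+0.0) + 2·(+9.2) = +18.4
Reactants: 2·(+50.6) + 4·(+0.0) = +101.2
ΔH° = (+18.4) − (+101.2) = -82.8 kJ

ΔH° = -82.8 kJ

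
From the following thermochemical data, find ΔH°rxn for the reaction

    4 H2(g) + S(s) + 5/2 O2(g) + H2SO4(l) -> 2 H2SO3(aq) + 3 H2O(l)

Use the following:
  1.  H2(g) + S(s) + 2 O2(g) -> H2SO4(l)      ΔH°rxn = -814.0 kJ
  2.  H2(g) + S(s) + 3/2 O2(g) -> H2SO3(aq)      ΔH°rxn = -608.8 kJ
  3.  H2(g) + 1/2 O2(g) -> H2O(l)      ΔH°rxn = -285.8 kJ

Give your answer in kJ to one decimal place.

ΔH°rxn = -1261.0 kJ

eq. 1 reversed (reverse to put H2SO4(l) on the reactant side): +814.0 kJ
eq. 2 × 2 (scale by 2 for the 2 H2SO3(aq)): (2)·(-608.8) = -1217.6 kJ
eq. 3 × 3 (scale by 3 for the 3 H2O(l)): (3)·(-285.8) = -857.4 kJ
ΔH°rxn = (+814.0) + (-1217.6) + (-857.4) = -1261.0 kJ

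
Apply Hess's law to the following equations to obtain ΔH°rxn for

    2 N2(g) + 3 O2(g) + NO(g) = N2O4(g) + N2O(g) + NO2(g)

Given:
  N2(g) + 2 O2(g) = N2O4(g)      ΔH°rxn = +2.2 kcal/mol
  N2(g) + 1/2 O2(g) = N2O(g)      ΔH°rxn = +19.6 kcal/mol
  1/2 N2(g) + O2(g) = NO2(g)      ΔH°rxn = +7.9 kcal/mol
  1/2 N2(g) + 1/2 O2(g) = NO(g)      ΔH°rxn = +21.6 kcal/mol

equation 1 as written: +2.2 kcal/mol
equation 2 as written: +19.6 kcal/mol
equation 3 as written: +7.9 kcal/mol
equation 4 reversed: -21.6 kcal/mol
Since enthalpy is a state function, ΔH°rxn = (1)·(+2.2) + (1)·(+19.6) + (1)·(+7.9) + (-1)·(+21.6) = 8.1 kcal/mol

ΔH°rxn = 8.1 kcal/mol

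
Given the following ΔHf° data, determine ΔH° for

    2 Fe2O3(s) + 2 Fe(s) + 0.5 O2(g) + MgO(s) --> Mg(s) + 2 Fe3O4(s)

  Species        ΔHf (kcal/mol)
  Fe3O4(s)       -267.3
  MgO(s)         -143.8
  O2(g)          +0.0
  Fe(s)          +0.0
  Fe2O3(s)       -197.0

Products: 1·(+0.0) + 2·(-267.3) = -534.6
Reactants: 2·(-197.0) + 2·(+0.0) + 1/2·(+0.0) + 1·(-143.8) = -537.8
ΔH° = (-534.6) − (-537.8) = 3.2 kcal/mol

ΔH° = 3.2 kcal/mol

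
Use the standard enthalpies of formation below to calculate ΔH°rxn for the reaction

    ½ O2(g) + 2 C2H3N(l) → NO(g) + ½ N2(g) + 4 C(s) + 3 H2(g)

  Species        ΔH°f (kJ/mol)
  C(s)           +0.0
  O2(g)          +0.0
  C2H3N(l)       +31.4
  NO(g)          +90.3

ΔH°rxn = 27.5 kJ/mol

Products: 1·(+90.3) + 1/2·(+0.0) + 4·(+0.0) + 3·(+0.0) = +90.3
Reactants: 1/2·(+0.0) + 2·(+31.4) = +62.8
ΔH°rxn = (+90.3) − (+62.8) = 27.5 kJ/mol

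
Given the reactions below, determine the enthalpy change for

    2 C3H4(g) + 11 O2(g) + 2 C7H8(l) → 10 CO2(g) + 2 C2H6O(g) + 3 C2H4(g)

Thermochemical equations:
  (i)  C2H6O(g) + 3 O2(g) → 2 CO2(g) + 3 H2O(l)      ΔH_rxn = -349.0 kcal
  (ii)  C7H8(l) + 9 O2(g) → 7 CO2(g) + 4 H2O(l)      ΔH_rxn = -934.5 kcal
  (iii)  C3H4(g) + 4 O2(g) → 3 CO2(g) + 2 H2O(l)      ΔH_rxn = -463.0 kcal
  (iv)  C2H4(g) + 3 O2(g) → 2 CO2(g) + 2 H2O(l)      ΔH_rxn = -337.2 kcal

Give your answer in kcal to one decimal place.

(i) reversed and × 2 (reverse to put C2H6O(g) on the product side; scale by 2 for the 2 C2H6O(g)): (-2)·(-349.0) = +698.0 kcal
(ii) × 2 (×2 to match 2 C7H8(l) in the target): (2)·(-934.5) = -1869.0 kcal
(iii) × 2 (scale by 2 for the 2 C3H4(g)): (2)·(-463.0) = -926.0 kcal
(iv) reversed and × 3 (C2H4(g) must end up as a product; ×3 to match 3 C2H4(g) in the target): (-3)·(-337.2) = +1011.6 kcal
ΔH_rxn = (+698.0) + (-1869.0) + (-926.0) + (+1011.6) = -1085.4 kcal

ΔH_rxn = -1085.4 kcal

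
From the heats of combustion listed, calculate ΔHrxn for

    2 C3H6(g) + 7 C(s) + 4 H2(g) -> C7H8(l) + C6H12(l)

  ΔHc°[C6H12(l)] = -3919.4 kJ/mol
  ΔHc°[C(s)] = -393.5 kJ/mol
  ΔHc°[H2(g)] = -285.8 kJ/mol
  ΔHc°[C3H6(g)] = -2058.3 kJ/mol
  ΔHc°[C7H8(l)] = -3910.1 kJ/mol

With combustion enthalpies, reactants minus products:
= [2·(-2058.3) + 7·(-393.5) + 4·(-285.8)] − [1·(-3910.1) + 1·(-3919.4)]
= -184.8 kJ/mol

ΔHrxn = -184.8 kJ/mol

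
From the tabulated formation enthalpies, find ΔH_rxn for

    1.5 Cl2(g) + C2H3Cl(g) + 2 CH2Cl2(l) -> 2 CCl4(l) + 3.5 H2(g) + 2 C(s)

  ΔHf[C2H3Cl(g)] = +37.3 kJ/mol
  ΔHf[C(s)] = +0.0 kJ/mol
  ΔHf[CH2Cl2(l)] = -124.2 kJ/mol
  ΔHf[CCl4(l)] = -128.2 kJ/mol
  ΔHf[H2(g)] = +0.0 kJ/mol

ΔH_rxn = -45.3 kJ/mol

Products: 2·(-128.2) + 7/2·(+0.0) + 2·(+0.0) = -256.4
Reactants: 3/2·(+0.0) + 1·(+37.3) + 2·(-124.2) = -211.1
ΔH_rxn = (-256.4) − (-211.1) = -45.3 kJ/mol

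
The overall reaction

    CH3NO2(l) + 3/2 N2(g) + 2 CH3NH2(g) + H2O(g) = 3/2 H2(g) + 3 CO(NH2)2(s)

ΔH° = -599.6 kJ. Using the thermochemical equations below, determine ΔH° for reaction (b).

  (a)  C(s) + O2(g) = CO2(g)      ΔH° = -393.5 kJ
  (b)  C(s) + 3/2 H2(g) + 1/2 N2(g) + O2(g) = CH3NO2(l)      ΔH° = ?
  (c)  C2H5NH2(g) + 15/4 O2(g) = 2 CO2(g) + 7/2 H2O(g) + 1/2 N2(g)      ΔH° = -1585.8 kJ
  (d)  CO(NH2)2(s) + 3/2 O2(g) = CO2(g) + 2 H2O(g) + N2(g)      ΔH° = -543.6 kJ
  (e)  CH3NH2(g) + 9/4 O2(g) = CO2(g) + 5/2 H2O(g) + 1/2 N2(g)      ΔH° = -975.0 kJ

ΔH° = -113.1 kJ

(a) as written: -393.5 kJ
(b) reversed: contributes −x
(c): not needed.
(d) reversed and × 3: (-3)·(-543.6) = +1630.8 kJ
(e) × 2: (2)·(-975.0) = -1950.0 kJ
-599.6 = (-393.5) + (+1630.8) + (-1950.0) − x
x = (-599.6 − (-712.7)) / (-1) = -113.1 kJ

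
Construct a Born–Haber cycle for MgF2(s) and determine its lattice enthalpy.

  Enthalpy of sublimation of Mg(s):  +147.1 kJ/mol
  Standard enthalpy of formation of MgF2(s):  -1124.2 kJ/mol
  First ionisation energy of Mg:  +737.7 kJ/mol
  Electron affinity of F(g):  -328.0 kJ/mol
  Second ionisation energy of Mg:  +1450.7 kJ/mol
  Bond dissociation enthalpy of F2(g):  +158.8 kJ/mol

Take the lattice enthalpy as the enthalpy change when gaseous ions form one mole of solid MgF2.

U = -2962.5 kJ/mol

ΔHf° = 1·ΔHsub + 1·(ΣIE) + 1·D(F2) + 2·EA + U
-1124.2 = 1·(+147.1) + 1·(+2188.4) + 1·(+158.8) + 2·(-328.0) + U
U = -1124.2 − (+1838.3) = -2962.5 kJ/mol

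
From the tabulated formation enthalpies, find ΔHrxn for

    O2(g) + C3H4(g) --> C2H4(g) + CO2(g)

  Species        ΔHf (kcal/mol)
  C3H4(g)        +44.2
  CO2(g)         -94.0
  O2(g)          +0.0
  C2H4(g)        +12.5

ΔH°rxn = Σ nΔHf°(products) − Σ nΔHf°(reactants).
Products: 1·(+12.5) + 1·(-94.0) = -81.5
Reactants: 1·(+0.0) + 1·(+44.2) = +44.2
ΔHrxn = (-81.5) − (+44.2) = -125.7 kcal/mol

ΔHrxn = -125.7 kcal/mol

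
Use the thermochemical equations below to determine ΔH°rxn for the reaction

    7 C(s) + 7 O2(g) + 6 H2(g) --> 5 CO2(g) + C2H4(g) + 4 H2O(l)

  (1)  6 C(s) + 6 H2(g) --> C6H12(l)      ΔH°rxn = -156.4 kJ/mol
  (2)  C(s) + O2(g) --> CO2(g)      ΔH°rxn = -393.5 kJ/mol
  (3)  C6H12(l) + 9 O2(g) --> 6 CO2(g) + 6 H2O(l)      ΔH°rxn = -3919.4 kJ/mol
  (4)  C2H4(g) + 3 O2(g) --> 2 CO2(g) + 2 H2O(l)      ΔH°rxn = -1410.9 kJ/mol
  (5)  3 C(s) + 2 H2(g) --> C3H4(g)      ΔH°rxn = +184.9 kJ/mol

ΔH°rxn = -3058.4 kJ/mol

(1) as written: -156.4 kJ/mol
(2) as written: -393.5 kJ/mol
(3) as written: -3919.4 kJ/mol
(4) reversed (C2H4(g) must end up as a product): +1410.9 kJ/mol
(5): not needed (C3H4(g) appears nowhere else).
Since enthalpy is a state function, ΔH°rxn = (-156.4) + (-393.5) + (-3919.4) + (+1410.9) = -3058.4 kJ/mol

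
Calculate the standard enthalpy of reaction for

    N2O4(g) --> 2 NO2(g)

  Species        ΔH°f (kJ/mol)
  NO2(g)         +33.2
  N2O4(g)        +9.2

ΔH_rxn = 57.2 kJ/mol

Products: 2·(+33.2) = +66.4
Reactants: 1·(+9.2) = +9.2
ΔH_rxn = (+66.4) − (+9.2) = 57.2 kJ/mol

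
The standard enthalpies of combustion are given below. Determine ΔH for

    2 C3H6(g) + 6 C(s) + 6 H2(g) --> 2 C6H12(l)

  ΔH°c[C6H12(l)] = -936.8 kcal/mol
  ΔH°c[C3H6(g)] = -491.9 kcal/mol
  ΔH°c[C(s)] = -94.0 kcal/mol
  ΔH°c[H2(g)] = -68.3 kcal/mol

ΔH = -84.0 kcal/mol

With combustion enthalpies, reactants minus products:
= [2·(-491.9) + 6·(-94.0) + 6·(-68.3)] − [2·(-936.8)]
= -84.0 kcal/mol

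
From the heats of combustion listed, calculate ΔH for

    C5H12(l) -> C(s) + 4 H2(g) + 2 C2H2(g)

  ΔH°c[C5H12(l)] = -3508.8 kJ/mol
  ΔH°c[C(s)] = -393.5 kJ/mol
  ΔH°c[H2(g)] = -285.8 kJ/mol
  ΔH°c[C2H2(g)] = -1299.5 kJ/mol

Using ΔH = Σ nΔHc°(reactants) − Σ nΔHc°(products):
= [1·(-3508.8)] − [1·(-393.5) + 4·(-285.8) + 2·(-1299.5)]
= 626.9 kJ/mol

ΔH = 626.9 kJ/mol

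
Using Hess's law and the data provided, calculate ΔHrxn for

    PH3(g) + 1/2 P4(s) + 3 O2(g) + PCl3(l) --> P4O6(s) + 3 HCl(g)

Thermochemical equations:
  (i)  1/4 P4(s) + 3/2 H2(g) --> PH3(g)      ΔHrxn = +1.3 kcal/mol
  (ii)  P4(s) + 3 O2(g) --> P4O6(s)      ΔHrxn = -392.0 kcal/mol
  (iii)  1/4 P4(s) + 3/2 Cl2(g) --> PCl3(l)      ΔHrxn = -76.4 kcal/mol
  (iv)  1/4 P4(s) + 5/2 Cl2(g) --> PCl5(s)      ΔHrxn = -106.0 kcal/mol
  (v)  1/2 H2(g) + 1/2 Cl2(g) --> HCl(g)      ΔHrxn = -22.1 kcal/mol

ΔHrxn = -383.2 kcal/mol

(i) reversed (reverse to put PH3(g) on the reactant side): -1.3 kcal/mol
(ii) as written (P4O6(s) already on the product side): -392.0 kcal/mol
(iii) reversed (PCl3(l) must end up as a reactant): +76.4 kcal/mol
(iv): not needed (PCl5(s) appears nowhere else).
(v) × 3 (×3 to match 3 HCl(g) in the target): (3)·(-22.1) = -66.3 kcal/mol
ΔHrxn = (-1)·(+1.3) + (1)·(-392.0) + (-1)·(-76.4) + (3)·(-22.1) = -383.2 kcal/mol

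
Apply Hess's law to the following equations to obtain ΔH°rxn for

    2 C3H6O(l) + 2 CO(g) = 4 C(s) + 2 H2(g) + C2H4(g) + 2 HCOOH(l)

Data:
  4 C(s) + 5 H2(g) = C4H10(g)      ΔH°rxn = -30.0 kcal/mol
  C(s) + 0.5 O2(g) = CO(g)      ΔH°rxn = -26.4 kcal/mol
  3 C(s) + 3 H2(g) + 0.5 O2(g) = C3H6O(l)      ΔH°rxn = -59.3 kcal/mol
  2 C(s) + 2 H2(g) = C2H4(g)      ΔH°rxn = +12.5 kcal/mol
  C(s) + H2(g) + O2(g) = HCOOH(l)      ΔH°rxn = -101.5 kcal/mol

equation 1: not needed.
equation 2 reversed and × 2: (-2)·(-26.4) = +52.8 kcal/mol
equation 3 reversed and × 2: (-2)·(-59.3) = +118.6 kcal/mol
equation 4 as written: +12.5 kcal/mol
equation 5 × 2: (2)·(-101.5) = -203.0 kcal/mol
Summing the manipulated equations, ΔH°rxn = (+52.8) + (+118.6) + (+12.5) + (-203.0) = -19.1 kcal/mol

ΔH°rxn = -19.1 kcal/mol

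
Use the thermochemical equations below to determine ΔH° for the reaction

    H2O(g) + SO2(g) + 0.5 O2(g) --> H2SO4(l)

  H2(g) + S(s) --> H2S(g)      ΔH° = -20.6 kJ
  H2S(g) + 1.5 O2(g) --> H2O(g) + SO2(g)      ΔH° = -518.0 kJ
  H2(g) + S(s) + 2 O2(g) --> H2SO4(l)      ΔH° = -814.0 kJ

equation 1 reversed: +20.6 kJ
equation 2 reversed: +518.0 kJ
equation 3 as written: -814.0 kJ
ΔH° = (+20.6) + (+518.0) + (-814.0) = -275.4 kJ

ΔH° = -275.4 kJ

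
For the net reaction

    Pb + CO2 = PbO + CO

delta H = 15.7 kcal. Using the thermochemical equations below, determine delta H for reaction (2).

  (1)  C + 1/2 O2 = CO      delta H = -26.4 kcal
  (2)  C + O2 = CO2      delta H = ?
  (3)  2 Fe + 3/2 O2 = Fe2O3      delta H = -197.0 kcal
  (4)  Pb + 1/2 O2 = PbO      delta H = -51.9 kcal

delta H = -94.0 kcal

(1) as written: -26.4 kcal
(2) reversed: contributes −x
(3): not needed.
(4) as written: -51.9 kcal
+15.7 = (-26.4) + (-51.9) − x
x = (+15.7 − (-78.3)) / (-1) = -94.0 kcal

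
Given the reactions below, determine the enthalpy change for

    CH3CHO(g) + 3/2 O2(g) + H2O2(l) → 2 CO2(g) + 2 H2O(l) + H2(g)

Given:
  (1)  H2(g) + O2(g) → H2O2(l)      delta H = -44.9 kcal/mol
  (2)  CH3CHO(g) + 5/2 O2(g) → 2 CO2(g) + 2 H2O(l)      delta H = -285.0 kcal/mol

delta H = -240.1 kcal/mol

(1) reversed: +44.9 kcal/mol
(2) as written: -285.0 kcal/mol
Summing the manipulated equations, delta H = (+44.9) + (-285.0) = -240.1 kcal/mol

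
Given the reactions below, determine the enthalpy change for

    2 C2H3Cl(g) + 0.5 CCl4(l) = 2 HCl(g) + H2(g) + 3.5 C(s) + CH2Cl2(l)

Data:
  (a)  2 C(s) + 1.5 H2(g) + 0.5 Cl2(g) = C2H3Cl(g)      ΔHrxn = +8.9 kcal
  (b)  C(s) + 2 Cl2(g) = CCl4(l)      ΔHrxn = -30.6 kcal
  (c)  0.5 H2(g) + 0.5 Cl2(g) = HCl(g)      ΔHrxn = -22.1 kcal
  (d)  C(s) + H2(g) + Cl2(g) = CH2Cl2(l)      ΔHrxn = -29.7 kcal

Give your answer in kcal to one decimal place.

(a) reversed and × 2: (-2)·(+8.9) = -17.8 kcal
(b) reversed and × 1/2: (-1/2)·(-30.6) = +15.3 kcal
(c) × 2: (2)·(-22.1) = -44.2 kcal
(d) as written: -29.7 kcal
Summing the manipulated equations, ΔHrxn = (-17.8) + (+15.3) + (-44.2) + (-29.7) = -76.4 kcal

ΔHrxn = -76.4 kcal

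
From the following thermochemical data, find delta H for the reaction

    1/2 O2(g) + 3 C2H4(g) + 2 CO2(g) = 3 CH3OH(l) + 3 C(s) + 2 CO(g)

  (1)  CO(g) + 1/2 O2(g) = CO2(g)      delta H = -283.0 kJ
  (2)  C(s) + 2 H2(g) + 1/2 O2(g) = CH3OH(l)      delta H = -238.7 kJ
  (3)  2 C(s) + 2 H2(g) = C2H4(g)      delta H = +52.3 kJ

(1) reversed and × 2 (CO(g) must end up as a product; scale by 2 for the 2 CO(g)): (-2)·(-283.0) = +566.0 kJ
(2) × 3 (×3 to match 3 CH3OH(l) in the target): (3)·(-238.7) = -716.1 kJ
(3) reversed and × 3 (reverse to put C2H4(g) on the reactant side; scale by 3 for the 3 C2H4(g)): (-3)·(+52.3) = -156.9 kJ
delta H = (+566.0) + (-716.1) + (-156.9) = -307.0 kJ

delta H = -307.0 kJ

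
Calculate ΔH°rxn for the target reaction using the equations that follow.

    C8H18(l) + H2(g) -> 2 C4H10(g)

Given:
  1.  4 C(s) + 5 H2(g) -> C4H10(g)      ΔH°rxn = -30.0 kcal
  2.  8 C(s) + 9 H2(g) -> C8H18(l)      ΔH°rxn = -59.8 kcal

eq. 1 × 2 (×2 to match 2 C4H10(g) in the target): (2)·(-30.0) = -60.0 kcal
eq. 2 reversed (C8H18(l) must end up as a reactant): +59.8 kcal
ΔH°rxn = (2)·(-30.0) + (-1)·(-59.8) = -0.2 kcal

ΔH°rxn = -0.2 kcal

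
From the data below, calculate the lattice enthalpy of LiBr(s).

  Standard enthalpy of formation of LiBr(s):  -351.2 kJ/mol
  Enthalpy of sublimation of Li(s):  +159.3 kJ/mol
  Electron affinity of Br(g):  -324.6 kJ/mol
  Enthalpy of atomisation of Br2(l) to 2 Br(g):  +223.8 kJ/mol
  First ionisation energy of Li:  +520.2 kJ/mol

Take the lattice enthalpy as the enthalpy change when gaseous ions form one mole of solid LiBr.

ΔHf° = 1·ΔHsub + 1·(ΣIE) + 1/2·D(Br2) + 1·EA + U
-351.2 = 1·(+159.3) + 1·(+520.2) + 1/2·(+223.8) + 1·(-324.6) + U
U = -351.2 − (+466.8) = -818.0 kJ/mol

U = -818.0 kJ/mol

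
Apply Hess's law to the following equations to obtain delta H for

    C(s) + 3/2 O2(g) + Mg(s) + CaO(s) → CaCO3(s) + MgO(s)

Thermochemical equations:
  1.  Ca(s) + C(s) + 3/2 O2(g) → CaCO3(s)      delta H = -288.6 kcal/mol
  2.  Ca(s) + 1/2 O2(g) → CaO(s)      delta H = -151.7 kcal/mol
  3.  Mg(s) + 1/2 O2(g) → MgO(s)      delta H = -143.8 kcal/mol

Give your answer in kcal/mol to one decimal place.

eq. 1 as written (CaCO3(s) already on the product side): -288.6 kcal/mol
eq. 2 reversed (reverse to put CaO(s) on the reactant side): +151.7 kcal/mol
eq. 3 as written (MgO(s) already on the product side): -143.8 kcal/mol
Summing the manipulated equations, delta H = (1)·(-288.6) + (-1)·(-151.7) + (1)·(-143.8) = -280.7 kcal/mol

delta H = -280.7 kcal/mol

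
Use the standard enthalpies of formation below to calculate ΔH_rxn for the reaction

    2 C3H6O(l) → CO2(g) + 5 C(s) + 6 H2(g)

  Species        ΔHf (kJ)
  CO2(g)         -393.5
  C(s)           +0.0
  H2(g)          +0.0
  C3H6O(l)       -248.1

ΔH_rxn = 102.7 kJ

Products: 1·(-393.5) + 5·(+0.0) + 6·(+0.0) = -393.5
Reactants: 2·(-248.1) = -496.2
ΔH_rxn = (-393.5) − (-496.2) = 102.7 kJ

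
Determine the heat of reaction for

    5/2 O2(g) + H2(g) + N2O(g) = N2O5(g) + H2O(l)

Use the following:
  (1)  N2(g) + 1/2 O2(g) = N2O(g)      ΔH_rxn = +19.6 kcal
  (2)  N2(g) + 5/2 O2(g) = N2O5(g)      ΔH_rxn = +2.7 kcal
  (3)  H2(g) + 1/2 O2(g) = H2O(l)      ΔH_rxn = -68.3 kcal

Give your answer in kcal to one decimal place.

ΔH_rxn = -85.2 kcal

(1) reversed: -19.6 kcal
(2) as written: +2.7 kcal
(3) as written: -68.3 kcal
ΔH_rxn = (-1)·(+19.6) + (1)·(+2.7) + (1)·(-68.3) = -85.2 kcal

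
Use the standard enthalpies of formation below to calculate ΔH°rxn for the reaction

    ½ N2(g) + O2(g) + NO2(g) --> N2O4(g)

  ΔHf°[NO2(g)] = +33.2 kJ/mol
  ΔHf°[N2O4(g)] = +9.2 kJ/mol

Products: 1·(+9.2) = +9.2
Reactants: 1/2·(+0.0) + 1·(+0.0) + 1·(+33.2) = +33.2
ΔH°rxn = (+9.2) − (+33.2) = -24.0 kJ/mol

ΔH°rxn = -24.0 kJ/mol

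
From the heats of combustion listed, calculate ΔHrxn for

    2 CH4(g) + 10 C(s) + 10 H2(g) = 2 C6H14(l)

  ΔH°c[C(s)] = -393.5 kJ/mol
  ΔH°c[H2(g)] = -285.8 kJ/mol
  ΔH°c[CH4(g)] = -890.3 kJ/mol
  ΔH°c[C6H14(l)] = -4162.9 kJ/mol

ΔHrxn = -247.8 kJ/mol

Using ΔH = Σ nΔHc°(reactants) − Σ nΔHc°(products):
= [2·(-890.3) + 10·(-393.5) + 10·(-285.8)] − [2·(-4162.9)]
= -247.8 kJ/mol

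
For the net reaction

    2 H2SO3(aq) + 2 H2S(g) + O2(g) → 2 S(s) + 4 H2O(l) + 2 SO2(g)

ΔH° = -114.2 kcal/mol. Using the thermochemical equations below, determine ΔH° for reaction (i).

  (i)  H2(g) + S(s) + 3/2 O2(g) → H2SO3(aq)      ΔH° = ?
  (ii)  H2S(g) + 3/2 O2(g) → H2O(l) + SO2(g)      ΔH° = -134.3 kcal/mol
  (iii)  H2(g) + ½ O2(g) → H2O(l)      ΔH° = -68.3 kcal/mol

ΔH° = -145.5 kcal/mol

(i) reversed and × 2: contributes −2·x
(ii) × 2: (2)·(-134.3) = -268.6 kcal/mol
(iii) × 2: (2)·(-68.3) = -136.6 kcal/mol
-114.2 = (-268.6) + (-136.6) − 2·x
x = (-114.2 − (-405.2)) / (-2) = -145.5 kcal/mol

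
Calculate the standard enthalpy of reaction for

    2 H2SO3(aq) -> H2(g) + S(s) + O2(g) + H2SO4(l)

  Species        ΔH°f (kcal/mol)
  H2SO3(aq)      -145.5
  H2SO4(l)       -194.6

ΔH°rxn = Σ nΔHf°(products) − Σ nΔHf°(reactants).
Products: 1·(+0.0) + 1·(+0.0) + 1·(+0.0) + 1·(-194.6) = -194.6
Reactants: 2·(-145.5) = -291.0
ΔHrxn = (-194.6) − (-291.0) = 96.4 kcal/mol

ΔHrxn = 96.4 kcal/mol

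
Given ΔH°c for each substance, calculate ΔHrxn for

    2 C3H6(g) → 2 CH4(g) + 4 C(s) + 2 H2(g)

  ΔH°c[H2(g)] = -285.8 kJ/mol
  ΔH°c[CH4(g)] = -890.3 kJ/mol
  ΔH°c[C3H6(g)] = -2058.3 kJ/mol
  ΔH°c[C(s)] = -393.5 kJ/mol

Using ΔH = Σ nΔHc°(reactants) − Σ nΔHc°(products):
= [2·(-2058.3)] − [2·(-890.3) + 4·(-393.5) + 2·(-285.8)]
= -190.4 kJ/mol

ΔHrxn = -190.4 kJ/mol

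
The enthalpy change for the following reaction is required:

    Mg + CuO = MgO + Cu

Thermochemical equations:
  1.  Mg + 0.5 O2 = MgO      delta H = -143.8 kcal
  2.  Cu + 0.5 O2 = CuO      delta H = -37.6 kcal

delta H = -106.2 kcal

eq. 1 as written: -143.8 kcal
eq. 2 reversed: +37.6 kcal
delta H = (-143.8) + (+37.6) = -106.2 kcal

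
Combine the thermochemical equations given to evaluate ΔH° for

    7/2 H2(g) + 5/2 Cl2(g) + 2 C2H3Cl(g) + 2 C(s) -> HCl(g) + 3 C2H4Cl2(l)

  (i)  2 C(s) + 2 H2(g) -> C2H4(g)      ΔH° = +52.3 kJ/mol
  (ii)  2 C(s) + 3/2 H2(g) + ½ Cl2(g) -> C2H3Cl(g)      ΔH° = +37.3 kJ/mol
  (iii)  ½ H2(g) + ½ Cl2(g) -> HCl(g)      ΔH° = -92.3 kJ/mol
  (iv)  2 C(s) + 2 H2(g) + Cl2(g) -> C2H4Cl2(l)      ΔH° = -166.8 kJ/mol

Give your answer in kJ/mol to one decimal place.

ΔH° = -667.3 kJ/mol

(i): not needed (C2H4(g) appears nowhere else).
(ii) reversed and × 2 (reverse to put C2H3Cl(g) on the reactant side; scale by 2 for the 2 C2H3Cl(g)): (-2)·(+37.3) = -74.6 kJ/mol
(iii) as written (HCl(g) already on the product side): -92.3 kJ/mol
(iv) × 3 (scale by 3 for the 3 C2H4Cl2(l)): (3)·(-166.8) = -500.4 kJ/mol
ΔH° = (-2)·(+37.3) + (1)·(-92.3) + (3)·(-166.8) = -667.3 kJ/mol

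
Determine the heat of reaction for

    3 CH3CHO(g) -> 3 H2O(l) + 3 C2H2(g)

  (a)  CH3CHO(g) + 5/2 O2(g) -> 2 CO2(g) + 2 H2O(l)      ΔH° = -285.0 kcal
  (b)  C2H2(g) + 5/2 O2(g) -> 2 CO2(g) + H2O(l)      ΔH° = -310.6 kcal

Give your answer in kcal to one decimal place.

ΔH° = 76.8 kcal

(a) × 3: (3)·(-285.0) = -855.0 kcal
(b) reversed and × 3: (-3)·(-310.6) = +931.8 kcal
Combining the equations, ΔH° = (3)·(-285.0) + (-3)·(-310.6) = 76.8 kcal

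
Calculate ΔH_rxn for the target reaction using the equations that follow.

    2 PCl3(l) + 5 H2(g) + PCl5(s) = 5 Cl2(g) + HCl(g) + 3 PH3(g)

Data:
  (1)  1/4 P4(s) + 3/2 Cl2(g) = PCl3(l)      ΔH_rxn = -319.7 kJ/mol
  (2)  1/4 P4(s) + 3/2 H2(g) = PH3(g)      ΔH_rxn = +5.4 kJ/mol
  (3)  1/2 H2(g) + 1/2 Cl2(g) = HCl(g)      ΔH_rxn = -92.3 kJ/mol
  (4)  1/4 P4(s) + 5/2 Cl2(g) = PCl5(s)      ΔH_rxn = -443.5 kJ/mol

(1) reversed and × 2 (reverse to put PCl3(l) on the reactant side; ×2 to match 2 PCl3(l) in the target): (-2)·(-319.7) = +639.4 kJ/mol
(2) × 3 (scale by 3 for the 3 PH3(g)): (3)·(+5.4) = +16.2 kJ/mol
(3) as written (HCl(g) already on the product side): -92.3 kJ/mol
(4) reversed (reverse to put PCl5(s) on the reactant side): +443.5 kJ/mol
ΔH_rxn = (-2)·(-319.7) + (3)·(+5.4) + (1)·(-92.3) + (-1)·(-443.5) = 1006.8 kJ/mol

ΔH_rxn = 1006.8 kJ/mol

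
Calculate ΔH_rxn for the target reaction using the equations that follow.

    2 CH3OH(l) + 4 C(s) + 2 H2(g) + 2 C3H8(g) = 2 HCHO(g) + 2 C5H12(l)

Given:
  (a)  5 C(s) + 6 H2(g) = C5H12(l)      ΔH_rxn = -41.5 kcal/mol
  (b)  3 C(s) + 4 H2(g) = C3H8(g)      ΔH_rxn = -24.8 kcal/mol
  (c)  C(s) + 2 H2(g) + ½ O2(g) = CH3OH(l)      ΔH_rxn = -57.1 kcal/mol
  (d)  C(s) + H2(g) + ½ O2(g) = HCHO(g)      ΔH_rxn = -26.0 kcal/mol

ΔH_rxn = 28.8 kcal/mol

(a) × 2: (2)·(-41.5) = -83.0 kcal/mol
(b) reversed and × 2: (-2)·(-24.8) = +49.6 kcal/mol
(c) reversed and × 2: (-2)·(-57.1) = +114.2 kcal/mol
(d) × 2: (2)·(-26.0) = -52.0 kcal/mol
ΔH_rxn = (2)·(-41.5) + (-2)·(-24.8) + (-2)·(-57.1) + (2)·(-26.0) = 28.8 kcal/mol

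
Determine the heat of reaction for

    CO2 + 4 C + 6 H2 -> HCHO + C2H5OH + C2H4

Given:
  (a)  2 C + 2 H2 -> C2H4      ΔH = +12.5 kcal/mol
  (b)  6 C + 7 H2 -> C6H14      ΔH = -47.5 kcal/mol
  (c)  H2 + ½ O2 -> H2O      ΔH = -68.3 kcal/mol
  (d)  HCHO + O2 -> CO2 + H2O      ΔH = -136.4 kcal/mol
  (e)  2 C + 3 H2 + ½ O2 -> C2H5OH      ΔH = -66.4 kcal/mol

(a) as written: +12.5 kcal/mol
(b): not needed.
(c) as written: -68.3 kcal/mol
(d) reversed: +136.4 kcal/mol
(e) as written: -66.4 kcal/mol
Since enthalpy is a state function, ΔH = (1)·(+12.5) + (1)·(-68.3) + (-1)·(-136.4) + (1)·(-66.4) = 14.2 kcal/mol

ΔH = 14.2 kcal/mol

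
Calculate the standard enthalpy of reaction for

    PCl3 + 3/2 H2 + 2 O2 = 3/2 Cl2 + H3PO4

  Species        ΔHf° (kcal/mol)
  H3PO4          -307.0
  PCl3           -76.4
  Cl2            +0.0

ΔHrxn = -230.6 kcal/mol

Products: 3/2·(+0.0) + 1·(-307.0) = -307.0
Reactants: 1·(-76.4) + 3/2·(+0.0) + 2·(+0.0) = -76.4
ΔHrxn = (-307.0) − (-76.4) = -230.6 kcal/mol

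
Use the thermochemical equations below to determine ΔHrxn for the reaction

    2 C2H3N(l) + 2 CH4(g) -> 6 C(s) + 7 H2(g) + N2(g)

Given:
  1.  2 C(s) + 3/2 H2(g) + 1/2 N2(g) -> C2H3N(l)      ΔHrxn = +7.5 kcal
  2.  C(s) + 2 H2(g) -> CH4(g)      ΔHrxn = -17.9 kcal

eq. 1 reversed and × 2: (-2)·(+7.5) = -15.0 kcal
eq. 2 reversed and × 2: (-2)·(-17.9) = +35.8 kcal
ΔHrxn = (-15.0) + (+35.8) = 20.8 kcal

ΔHrxn = 20.8 kcal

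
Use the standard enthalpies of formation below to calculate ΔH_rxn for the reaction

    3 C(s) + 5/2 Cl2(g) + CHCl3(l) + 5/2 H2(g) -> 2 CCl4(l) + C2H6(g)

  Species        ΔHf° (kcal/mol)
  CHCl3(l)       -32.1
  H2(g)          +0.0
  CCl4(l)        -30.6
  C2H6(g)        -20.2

Products: 2·(-30.6) + 1·(-20.2) = -81.4
Reactants: 3·(+0.0) + 5/2·(+0.0) + 1·(-32.1) + 5/2·(+0.0) = -32.1
ΔH_rxn = (-81.4) − (-32.1) = -49.3 kcal/mol

ΔH_rxn = -49.3 kcal/mol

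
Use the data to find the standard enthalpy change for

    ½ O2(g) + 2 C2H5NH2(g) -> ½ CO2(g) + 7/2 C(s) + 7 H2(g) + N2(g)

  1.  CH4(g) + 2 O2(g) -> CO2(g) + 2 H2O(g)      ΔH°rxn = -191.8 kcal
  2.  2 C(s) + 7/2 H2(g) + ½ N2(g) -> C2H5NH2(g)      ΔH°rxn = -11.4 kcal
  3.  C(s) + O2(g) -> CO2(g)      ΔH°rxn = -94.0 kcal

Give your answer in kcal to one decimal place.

eq. 1: not needed.
eq. 2 reversed and × 2: (-2)·(-11.4) = +22.8 kcal
eq. 3 × 1/2: (1/2)·(-94.0) = -47.0 kcal
Summing the manipulated equations, ΔH°rxn = (-2)·(-11.4) + (1/2)·(-94.0) = -24.2 kcal

ΔH°rxn = -24.2 kcal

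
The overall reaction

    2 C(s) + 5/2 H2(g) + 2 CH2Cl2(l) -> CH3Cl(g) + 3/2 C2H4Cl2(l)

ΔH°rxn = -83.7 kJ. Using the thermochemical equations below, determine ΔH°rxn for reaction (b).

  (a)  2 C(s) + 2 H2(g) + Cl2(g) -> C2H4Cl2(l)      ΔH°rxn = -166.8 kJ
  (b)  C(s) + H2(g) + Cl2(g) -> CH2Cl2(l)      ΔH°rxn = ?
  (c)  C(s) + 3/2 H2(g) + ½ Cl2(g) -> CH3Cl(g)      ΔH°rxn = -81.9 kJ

ΔH°rxn = -124.2 kJ

(a) × 3/2 (scale by 3/2 for the 3/2 C2H4Cl2(l)): (3/2)·(-166.8) = -250.2 kJ
(b) reversed and × 2 (reverse to put CH2Cl2(l) on the reactant side; scale by 2 for the 2 CH2Cl2(l)): contributes −2·x
(c) as written (CH3Cl(g) already on the product side): -81.9 kJ
-83.7 = (-250.2) + (-81.9) − 2·x
x = (-83.7 − (-332.1)) / (-2) = -124.2 kJ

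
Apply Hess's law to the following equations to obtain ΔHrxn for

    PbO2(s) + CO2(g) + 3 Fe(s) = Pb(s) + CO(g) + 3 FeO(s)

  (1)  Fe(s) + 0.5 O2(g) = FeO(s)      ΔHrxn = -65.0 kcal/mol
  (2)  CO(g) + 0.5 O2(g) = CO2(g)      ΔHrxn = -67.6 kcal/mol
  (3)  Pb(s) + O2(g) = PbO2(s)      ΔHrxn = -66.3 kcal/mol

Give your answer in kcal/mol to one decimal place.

(1) × 3 (scale by 3 for the 3 FeO(s)): (3)·(-65.0) = -195.0 kcal/mol
(2) reversed (CO(g) must end up as a product): +67.6 kcal/mol
(3) reversed (PbO2(s) must end up as a reactant): +66.3 kcal/mol
ΔHrxn = (-195.0) + (+67.6) + (+66.3) = -61.1 kcal/mol

ΔHrxn = -61.1 kcal/mol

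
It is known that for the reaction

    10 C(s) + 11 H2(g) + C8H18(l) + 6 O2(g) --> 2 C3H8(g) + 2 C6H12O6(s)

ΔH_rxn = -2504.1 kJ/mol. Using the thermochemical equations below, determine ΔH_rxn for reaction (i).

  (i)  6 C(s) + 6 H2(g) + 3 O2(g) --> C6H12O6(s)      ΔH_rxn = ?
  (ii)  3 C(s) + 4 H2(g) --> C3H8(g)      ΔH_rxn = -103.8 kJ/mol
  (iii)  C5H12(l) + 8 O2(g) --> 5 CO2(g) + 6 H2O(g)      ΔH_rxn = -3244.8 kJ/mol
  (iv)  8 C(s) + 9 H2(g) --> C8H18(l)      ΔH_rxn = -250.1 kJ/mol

(i) × 2 (scale by 2 for the 2 C6H12O6(s)): contributes 2·x
(ii) × 2 (×2 to match 2 C3H8(g) in the target): (2)·(-103.8) = -207.6 kJ/mol
(iii): not needed (C5H12(l) appears nowhere else).
(iv) reversed (C8H18(l) must end up as a reactant): +250.1 kJ/mol
-2504.1 = (-207.6) + (+250.1) + 2·x
x = (-2504.1 − (+42.5)) / (2) = -1273.3 kJ/mol

ΔH_rxn = -1273.3 kJ/mol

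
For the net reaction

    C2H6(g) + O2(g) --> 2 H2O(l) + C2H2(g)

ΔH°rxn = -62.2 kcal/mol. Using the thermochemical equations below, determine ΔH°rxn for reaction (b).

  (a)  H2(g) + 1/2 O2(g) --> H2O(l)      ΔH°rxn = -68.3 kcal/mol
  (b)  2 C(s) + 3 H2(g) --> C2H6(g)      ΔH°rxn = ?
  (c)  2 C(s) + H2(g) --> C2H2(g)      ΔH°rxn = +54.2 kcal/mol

ΔH°rxn = -20.2 kcal/mol

(a) × 2 (scale by 2 for the 2 H2O(l)): (2)·(-68.3) = -136.6 kcal/mol
(b) reversed (C2H6(g) must end up as a reactant): contributes −x
(c) as written (C2H2(g) already on the product side): +54.2 kcal/mol
-62.2 = (-136.6) + (+54.2) − x
x = (-62.2 − (-82.4)) / (-1) = -20.2 kcal/mol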